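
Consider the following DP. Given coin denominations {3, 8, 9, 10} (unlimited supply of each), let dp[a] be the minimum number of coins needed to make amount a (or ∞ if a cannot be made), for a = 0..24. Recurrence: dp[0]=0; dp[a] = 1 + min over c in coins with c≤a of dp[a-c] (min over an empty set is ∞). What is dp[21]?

 a  0  1  2  3  4  5  6  7  8  9 10 11 12 13 14 15 16 17 18 19 20 21 22 23 24
dp  0  -  -  1  -  -  2  -  1  1  1  2  2  2  3  3  2  2  2  2  2  3  3  3  3
(- denotes ∞ / unreachable)

3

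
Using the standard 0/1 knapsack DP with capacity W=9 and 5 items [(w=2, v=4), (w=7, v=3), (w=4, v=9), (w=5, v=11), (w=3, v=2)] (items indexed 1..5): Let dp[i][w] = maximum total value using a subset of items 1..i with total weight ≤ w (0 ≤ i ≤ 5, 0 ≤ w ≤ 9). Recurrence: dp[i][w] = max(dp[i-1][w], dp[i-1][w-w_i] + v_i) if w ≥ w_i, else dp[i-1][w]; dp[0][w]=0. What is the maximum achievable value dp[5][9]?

i\w   0   1   2   3   4   5   6   7   8   9
  0   0   0   0   0   0   0   0   0   0   0
  1   0   0   4   4   4   4   4   4   4   4
  2   0   0   4   4   4   4   4   4   4   7
  3   0   0   4   4   9   9  13  13  13  13
  4   0   0   4   4   9  11  13  15  15  20
  5   0   0   4   4   9  11  13  15  15  20

20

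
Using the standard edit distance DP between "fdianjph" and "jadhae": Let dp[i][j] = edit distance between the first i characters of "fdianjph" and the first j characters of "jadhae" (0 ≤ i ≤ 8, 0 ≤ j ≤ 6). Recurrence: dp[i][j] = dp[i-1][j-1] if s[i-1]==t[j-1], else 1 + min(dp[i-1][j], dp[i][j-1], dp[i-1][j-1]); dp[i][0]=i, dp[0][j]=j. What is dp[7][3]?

   ''  j  a  d  h  a  e
''  0  1  2  3  4  5  6
 f  1  1  2  3  4  5  6
 d  2  2  2  2  3  4  5
 i  3  3  3  3  3  4  5
 a  4  4  3  4  4  3  4
 n  5  5  4  4  5  4  4
 j  6  5  5  5  5  5  5
 p  7  6  6  6  6  6  6
 h  8  7  7  7  6  7  7

6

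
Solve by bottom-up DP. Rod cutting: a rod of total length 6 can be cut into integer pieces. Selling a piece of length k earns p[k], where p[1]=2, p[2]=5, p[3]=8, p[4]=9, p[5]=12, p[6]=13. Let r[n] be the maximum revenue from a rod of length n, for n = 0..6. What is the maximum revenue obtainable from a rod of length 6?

   n    0    1    2    3    4    5    6
r[n]    0    2    5    8   10   13   16

16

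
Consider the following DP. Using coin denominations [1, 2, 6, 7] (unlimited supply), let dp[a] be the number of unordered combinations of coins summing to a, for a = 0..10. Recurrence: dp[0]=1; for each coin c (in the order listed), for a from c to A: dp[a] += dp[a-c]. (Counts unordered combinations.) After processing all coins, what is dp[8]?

8

after  coin     0     1     2     3     4     5     6     7     8     9    10
          1     1     1     1     1     1     1     1     1     1     1     1
          2     1     1     2     2     3     3     4     4     5     5     6
          6     1     1     2     2     3     3     5     5     7     7     9
          7     1     1     2     2     3     3     5     6     8     9    11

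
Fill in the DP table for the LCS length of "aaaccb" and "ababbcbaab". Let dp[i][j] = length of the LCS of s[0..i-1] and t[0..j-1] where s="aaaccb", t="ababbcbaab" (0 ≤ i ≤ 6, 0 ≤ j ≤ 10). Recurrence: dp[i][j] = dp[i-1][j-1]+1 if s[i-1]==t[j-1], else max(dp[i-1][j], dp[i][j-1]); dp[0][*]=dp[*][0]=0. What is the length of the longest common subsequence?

4

   ''  a  b  a  b  b  c  b  a  a  b
''  0  0  0  0  0  0  0  0  0  0  0
 a  0  1  1  1  1  1  1  1  1  1  1
 a  0  1  1  2  2  2  2  2  2  2  2
 a  0  1  1  2  2  2  2  2  3  3  3
 c  0  1  1  2  2  2  3  3  3  3  3
 c  0  1  1  2  2  2  3  3  3  3  3
 b  0  1  2  2  3  3  3  4  4  4  4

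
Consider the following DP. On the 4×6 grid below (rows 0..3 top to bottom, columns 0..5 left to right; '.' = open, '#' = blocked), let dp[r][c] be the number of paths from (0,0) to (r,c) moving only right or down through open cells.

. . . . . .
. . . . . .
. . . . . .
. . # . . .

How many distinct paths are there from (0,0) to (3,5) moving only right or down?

r\c   0   1   2   3   4   5
  0   1   1   1   1   1   1
  1   1   2   3   4   5   6
  2   1   3   6  10  15  21
  3   1   4   0  10  25  46

46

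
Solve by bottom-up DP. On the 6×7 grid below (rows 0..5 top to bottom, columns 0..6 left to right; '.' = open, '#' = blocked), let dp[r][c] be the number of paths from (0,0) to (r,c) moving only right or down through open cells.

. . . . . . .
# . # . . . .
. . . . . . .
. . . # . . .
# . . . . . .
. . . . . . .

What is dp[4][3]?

3

r\c   0   1   2   3   4   5   6
  0   1   1   1   1   1   1   1
  1   0   1   0   1   2   3   4
  2   0   1   1   2   4   7  11
  3   0   1   2   0   4  11  22
  4   0   1   3   3   7  18  40
  5   0   1   4   7  14  32  72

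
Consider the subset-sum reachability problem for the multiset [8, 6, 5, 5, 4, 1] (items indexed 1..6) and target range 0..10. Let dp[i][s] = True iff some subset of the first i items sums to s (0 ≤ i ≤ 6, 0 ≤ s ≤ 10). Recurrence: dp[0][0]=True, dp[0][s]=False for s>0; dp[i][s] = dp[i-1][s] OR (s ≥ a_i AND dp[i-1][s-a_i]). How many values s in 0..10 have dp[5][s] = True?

7

i\s   0   1   2   3   4   5   6   7   8   9  10
  0   T   F   F   F   F   F   F   F   F   F   F
  1   T   F   F   F   F   F   F   F   T   F   F
  2   T   F   F   F   F   F   T   F   T   F   F
  3   T   F   F   F   F   T   T   F   T   F   F
  4   T   F   F   F   F   T   T   F   T   F   T
  5   T   F   F   F   T   T   T   F   T   T   T
  6   T   T   F   F   T   T   T   T   T   T   T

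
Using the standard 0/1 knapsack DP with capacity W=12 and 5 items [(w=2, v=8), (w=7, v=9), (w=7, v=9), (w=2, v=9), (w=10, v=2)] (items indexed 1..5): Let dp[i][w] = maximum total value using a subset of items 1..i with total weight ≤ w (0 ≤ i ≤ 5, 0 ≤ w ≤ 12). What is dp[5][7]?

i\w   0   1   2   3   4   5   6   7   8   9  10  11  12
  0   0   0   0   0   0   0   0   0   0   0   0   0   0
  1   0   0   8   8   8   8   8   8   8   8   8   8   8
  2   0   0   8   8   8   8   8   9   9  17  17  17  17
  3   0   0   8   8   8   8   8   9   9  17  17  17  17
  4   0   0   9   9  17  17  17  17  17  18  18  26  26
  5   0   0   9   9  17  17  17  17  17  18  18  26  26

17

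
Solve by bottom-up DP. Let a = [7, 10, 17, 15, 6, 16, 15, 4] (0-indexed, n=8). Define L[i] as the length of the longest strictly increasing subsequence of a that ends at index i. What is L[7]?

   i    0    1    2    3    4    5    6    7
a[i]    7   10   17   15    6   16   15    4
L[i]    1    2    3    3    1    4    3    1

1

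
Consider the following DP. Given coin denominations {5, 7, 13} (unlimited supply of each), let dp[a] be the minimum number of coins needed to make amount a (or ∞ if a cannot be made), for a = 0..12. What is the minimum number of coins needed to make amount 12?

 a  0  1  2  3  4  5  6  7  8  9 10 11 12
dp  0  -  -  -  -  1  -  1  -  -  2  -  2
(- denotes ∞ / unreachable)

2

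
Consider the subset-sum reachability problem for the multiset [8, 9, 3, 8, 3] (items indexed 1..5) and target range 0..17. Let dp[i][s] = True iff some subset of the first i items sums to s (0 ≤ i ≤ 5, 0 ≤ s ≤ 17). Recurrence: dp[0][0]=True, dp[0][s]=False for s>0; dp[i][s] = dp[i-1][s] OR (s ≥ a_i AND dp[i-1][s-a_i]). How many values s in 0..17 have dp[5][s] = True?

11

i\s   0   1   2   3   4   5   6   7   8   9  10  11  12  13  14  15  16  17
  0   T   F   F   F   F   F   F   F   F   F   F   F   F   F   F   F   F   F
  1   T   F   F   F   F   F   F   F   T   F   F   F   F   F   F   F   F   F
  2   T   F   F   F   F   F   F   F   T   T   F   F   F   F   F   F   F   T
  3   T   F   F   T   F   F   F   F   T   T   F   T   T   F   F   F   F   T
  4   T   F   F   T   F   F   F   F   T   T   F   T   T   F   F   F   T   T
  5   T   F   F   T   F   F   T   F   T   T   F   T   T   F   T   T   T   T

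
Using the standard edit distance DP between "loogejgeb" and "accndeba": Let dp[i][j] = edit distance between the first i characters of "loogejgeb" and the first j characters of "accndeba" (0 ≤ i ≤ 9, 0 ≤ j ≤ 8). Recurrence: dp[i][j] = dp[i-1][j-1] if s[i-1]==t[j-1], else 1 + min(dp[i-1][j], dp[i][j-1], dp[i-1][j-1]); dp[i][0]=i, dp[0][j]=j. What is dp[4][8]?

8

   ''  a  c  c  n  d  e  b  a
''  0  1  2  3  4  5  6  7  8
 l  1  1  2  3  4  5  6  7  8
 o  2  2  2  3  4  5  6  7  8
 o  3  3  3  3  4  5  6  7  8
 g  4  4  4  4  4  5  6  7  8
 e  5  5  5  5  5  5  5  6  7
 j  6  6  6  6  6  6  6  6  7
 g  7  7  7  7  7  7  7  7  7
 e  8  8  8  8  8  8  7  8  8
 b  9  9  9  9  9  9  8  7  8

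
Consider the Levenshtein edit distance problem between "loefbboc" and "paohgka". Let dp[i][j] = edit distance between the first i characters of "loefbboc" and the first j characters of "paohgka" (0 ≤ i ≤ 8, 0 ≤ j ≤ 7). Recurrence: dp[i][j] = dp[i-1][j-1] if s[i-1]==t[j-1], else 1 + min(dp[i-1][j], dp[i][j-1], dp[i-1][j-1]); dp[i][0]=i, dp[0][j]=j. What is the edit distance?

8

   ''  p  a  o  h  g  k  a
''  0  1  2  3  4  5  6  7
 l  1  1  2  3  4  5  6  7
 o  2  2  2  2  3  4  5  6
 e  3  3  3  3  3  4  5  6
 f  4  4  4  4  4  4  5  6
 b  5  5  5  5  5  5  5  6
 b  6  6  6  6  6  6  6  6
 o  7  7  7  6  7  7  7  7
 c  8  8  8  7  7  8  8  8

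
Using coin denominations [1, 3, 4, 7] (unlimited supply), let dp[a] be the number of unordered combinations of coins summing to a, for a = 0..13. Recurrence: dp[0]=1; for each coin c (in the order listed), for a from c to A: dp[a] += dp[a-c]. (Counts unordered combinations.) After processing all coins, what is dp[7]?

after  coin     0     1     2     3     4     5     6     7     8     9    10    11    12    13
          1     1     1     1     1     1     1     1     1     1     1     1     1     1     1
          3     1     1     1     2     2     2     3     3     3     4     4     4     5     5
          4     1     1     1     2     3     3     4     5     6     7     8     9    11    12
          7     1     1     1     2     3     3     4     6     7     8    10    12    14    16

6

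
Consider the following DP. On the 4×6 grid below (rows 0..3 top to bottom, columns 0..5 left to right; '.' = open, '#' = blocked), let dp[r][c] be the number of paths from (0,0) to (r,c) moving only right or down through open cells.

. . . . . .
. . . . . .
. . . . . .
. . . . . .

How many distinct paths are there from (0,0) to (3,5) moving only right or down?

56

r\c   0   1   2   3   4   5
  0   1   1   1   1   1   1
  1   1   2   3   4   5   6
  2   1   3   6  10  15  21
  3   1   4  10  20  35  56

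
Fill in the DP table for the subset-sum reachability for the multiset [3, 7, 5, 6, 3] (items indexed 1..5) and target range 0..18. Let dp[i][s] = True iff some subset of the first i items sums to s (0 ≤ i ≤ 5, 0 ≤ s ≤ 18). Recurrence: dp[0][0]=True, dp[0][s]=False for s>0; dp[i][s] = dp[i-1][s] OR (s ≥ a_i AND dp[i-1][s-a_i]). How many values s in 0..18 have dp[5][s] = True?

16

i\s   0   1   2   3   4   5   6   7   8   9  10  11  12  13  14  15  16  17  18
  0   T   F   F   F   F   F   F   F   F   F   F   F   F   F   F   F   F   F   F
  1   T   F   F   T   F   F   F   F   F   F   F   F   F   F   F   F   F   F   F
  2   T   F   F   T   F   F   F   T   F   F   T   F   F   F   F   F   F   F   F
  3   T   F   F   T   F   T   F   T   T   F   T   F   T   F   F   T   F   F   F
  4   T   F   F   T   F   T   T   T   T   T   T   T   T   T   T   T   T   F   T
  5   T   F   F   T   F   T   T   T   T   T   T   T   T   T   T   T   T   T   T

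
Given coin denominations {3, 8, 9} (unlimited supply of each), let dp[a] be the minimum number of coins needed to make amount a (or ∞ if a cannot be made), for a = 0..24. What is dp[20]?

 a  0  1  2  3  4  5  6  7  8  9 10 11 12 13 14 15 16 17 18 19 20 21 22 23 24
dp  0  -  -  1  -  -  2  -  1  1  -  2  2  -  3  3  2  2  2  3  3  3  4  4  3
(- denotes ∞ / unreachable)

3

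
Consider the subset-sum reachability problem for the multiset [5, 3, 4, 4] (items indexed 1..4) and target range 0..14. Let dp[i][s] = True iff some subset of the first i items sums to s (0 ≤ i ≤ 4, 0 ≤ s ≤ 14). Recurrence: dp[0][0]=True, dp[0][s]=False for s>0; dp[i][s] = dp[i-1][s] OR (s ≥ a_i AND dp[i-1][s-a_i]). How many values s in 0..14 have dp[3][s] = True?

i\s   0   1   2   3   4   5   6   7   8   9  10  11  12  13  14
  0   T   F   F   F   F   F   F   F   F   F   F   F   F   F   F
  1   T   F   F   F   F   T   F   F   F   F   F   F   F   F   F
  2   T   F   F   T   F   T   F   F   T   F   F   F   F   F   F
  3   T   F   F   T   T   T   F   T   T   T   F   F   T   F   F
  4   T   F   F   T   T   T   F   T   T   T   F   T   T   T   F

8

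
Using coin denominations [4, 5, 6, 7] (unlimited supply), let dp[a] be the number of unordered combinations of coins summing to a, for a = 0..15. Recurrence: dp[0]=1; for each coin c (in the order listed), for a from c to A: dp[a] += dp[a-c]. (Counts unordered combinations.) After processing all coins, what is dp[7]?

1

after  coin     0     1     2     3     4     5     6     7     8     9    10    11    12    13    14    15
          4     1     0     0     0     1     0     0     0     1     0     0     0     1     0     0     0
          5     1     0     0     0     1     1     0     0     1     1     1     0     1     1     1     1
          6     1     0     0     0     1     1     1     0     1     1     2     1     2     1     2     2
          7     1     0     0     0     1     1     1     1     1     1     2     2     3     2     3     3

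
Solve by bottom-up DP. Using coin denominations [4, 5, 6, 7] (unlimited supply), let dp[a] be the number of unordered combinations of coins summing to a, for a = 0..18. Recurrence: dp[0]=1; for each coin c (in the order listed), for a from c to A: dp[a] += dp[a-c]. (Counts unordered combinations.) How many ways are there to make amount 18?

5

after  coin     0     1     2     3     4     5     6     7     8     9    10    11    12    13    14    15    16    17    18
          4     1     0     0     0     1     0     0     0     1     0     0     0     1     0     0     0     1     0     0
          5     1     0     0     0     1     1     0     0     1     1     1     0     1     1     1     1     1     1     1
          6     1     0     0     0     1     1     1     0     1     1     2     1     2     1     2     2     3     2     3
          7     1     0     0     0     1     1     1     1     1     1     2     2     3     2     3     3     4     4     5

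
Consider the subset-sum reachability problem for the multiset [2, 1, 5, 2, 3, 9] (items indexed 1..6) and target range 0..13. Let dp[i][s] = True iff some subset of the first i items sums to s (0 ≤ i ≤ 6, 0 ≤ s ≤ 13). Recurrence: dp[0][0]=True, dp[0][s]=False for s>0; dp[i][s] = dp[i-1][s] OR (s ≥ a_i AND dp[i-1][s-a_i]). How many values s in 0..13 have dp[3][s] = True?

8

i\s   0   1   2   3   4   5   6   7   8   9  10  11  12  13
  0   T   F   F   F   F   F   F   F   F   F   F   F   F   F
  1   T   F   T   F   F   F   F   F   F   F   F   F   F   F
  2   T   T   T   T   F   F   F   F   F   F   F   F   F   F
  3   T   T   T   T   F   T   T   T   T   F   F   F   F   F
  4   T   T   T   T   T   T   T   T   T   T   T   F   F   F
  5   T   T   T   T   T   T   T   T   T   T   T   T   T   T
  6   T   T   T   T   T   T   T   T   T   T   T   T   T   T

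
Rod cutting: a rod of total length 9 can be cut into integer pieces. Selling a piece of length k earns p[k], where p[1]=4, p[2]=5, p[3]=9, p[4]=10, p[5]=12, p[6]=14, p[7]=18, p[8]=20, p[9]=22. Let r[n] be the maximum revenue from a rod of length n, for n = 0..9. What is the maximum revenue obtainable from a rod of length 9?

   n    0    1    2    3    4    5    6    7    8    9
r[n]    0    4    8   12   16   20   24   28   32   36

36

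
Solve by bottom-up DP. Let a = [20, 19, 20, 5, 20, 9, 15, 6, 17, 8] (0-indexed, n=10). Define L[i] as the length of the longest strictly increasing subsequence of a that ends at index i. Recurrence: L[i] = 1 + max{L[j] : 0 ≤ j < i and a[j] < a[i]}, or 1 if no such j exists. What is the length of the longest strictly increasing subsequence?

   i    0    1    2    3    4    5    6    7    8    9
a[i]   20   19   20    5   20    9   15    6   17    8
L[i]    1    1    2    1    2    2    3    2    4    3

4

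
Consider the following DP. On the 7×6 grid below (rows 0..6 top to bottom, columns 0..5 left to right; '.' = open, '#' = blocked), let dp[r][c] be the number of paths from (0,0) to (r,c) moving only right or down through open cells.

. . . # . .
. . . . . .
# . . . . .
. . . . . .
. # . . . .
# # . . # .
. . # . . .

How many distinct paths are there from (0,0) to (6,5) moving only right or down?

r\c   0   1   2   3   4   5
  0   1   1   1   0   0   0
  1   1   2   3   3   3   3
  2   0   2   5   8  11  14
  3   0   2   7  15  26  40
  4   0   0   7  22  48  88
  5   0   0   7  29   0  88
  6   0   0   0  29  29 117

117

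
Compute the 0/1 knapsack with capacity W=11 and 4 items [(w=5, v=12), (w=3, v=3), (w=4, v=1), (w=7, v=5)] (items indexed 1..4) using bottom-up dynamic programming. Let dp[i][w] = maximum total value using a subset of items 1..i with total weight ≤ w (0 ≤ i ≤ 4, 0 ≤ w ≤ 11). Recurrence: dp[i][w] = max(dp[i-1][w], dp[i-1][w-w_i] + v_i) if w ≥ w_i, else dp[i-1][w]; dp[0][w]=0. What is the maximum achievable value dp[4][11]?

i\w   0   1   2   3   4   5   6   7   8   9  10  11
  0   0   0   0   0   0   0   0   0   0   0   0   0
  1   0   0   0   0   0  12  12  12  12  12  12  12
  2   0   0   0   3   3  12  12  12  15  15  15  15
  3   0   0   0   3   3  12  12  12  15  15  15  15
  4   0   0   0   3   3  12  12  12  15  15  15  15

15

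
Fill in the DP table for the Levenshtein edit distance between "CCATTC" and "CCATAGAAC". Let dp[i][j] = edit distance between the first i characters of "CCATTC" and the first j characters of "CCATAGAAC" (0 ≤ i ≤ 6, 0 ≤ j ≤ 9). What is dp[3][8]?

5

   ''  C  C  A  T  A  G  A  A  C
''  0  1  2  3  4  5  6  7  8  9
 C  1  0  1  2  3  4  5  6  7  8
 C  2  1  0  1  2  3  4  5  6  7
 A  3  2  1  0  1  2  3  4  5  6
 T  4  3  2  1  0  1  2  3  4  5
 T  5  4  3  2  1  1  2  3  4  5
 C  6  5  4  3  2  2  2  3  4  4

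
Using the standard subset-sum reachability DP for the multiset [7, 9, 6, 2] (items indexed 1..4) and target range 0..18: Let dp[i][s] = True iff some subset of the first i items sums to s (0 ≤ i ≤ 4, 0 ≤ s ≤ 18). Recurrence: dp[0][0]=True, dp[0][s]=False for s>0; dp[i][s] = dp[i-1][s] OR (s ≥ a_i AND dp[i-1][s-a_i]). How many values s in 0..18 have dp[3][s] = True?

i\s   0   1   2   3   4   5   6   7   8   9  10  11  12  13  14  15  16  17  18
  0   T   F   F   F   F   F   F   F   F   F   F   F   F   F   F   F   F   F   F
  1   T   F   F   F   F   F   F   T   F   F   F   F   F   F   F   F   F   F   F
  2   T   F   F   F   F   F   F   T   F   T   F   F   F   F   F   F   T   F   F
  3   T   F   F   F   F   F   T   T   F   T   F   F   F   T   F   T   T   F   F
  4   T   F   T   F   F   F   T   T   T   T   F   T   F   T   F   T   T   T   T

7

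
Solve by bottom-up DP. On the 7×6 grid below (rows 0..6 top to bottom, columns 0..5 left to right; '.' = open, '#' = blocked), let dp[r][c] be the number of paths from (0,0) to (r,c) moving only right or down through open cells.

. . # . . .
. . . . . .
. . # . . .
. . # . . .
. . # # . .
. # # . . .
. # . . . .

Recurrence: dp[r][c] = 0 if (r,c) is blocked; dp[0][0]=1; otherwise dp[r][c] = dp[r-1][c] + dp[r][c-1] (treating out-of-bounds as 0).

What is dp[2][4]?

r\c   0   1   2   3   4   5
  0   1   1   0   0   0   0
  1   1   2   2   2   2   2
  2   1   3   0   2   4   6
  3   1   4   0   2   6  12
  4   1   5   0   0   6  18
  5   1   0   0   0   6  24
  6   1   0   0   0   6  30

4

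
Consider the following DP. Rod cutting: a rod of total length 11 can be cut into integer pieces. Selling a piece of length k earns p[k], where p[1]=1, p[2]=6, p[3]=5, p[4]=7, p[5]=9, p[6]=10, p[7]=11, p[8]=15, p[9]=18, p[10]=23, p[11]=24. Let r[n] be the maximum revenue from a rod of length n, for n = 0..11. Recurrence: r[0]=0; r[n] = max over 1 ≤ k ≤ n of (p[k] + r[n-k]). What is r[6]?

   n    0    1    2    3    4    5    6    7    8    9   10   11
r[n]    0    1    6    7   12   13   18   19   24   25   30   31

18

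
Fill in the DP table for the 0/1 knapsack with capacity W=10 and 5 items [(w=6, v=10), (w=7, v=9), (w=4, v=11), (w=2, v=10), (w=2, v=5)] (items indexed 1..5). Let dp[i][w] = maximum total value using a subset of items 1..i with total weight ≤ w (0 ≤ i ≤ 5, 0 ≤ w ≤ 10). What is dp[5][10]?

i\w   0   1   2   3   4   5   6   7   8   9  10
  0   0   0   0   0   0   0   0   0   0   0   0
  1   0   0   0   0   0   0  10  10  10  10  10
  2   0   0   0   0   0   0  10  10  10  10  10
  3   0   0   0   0  11  11  11  11  11  11  21
  4   0   0  10  10  11  11  21  21  21  21  21
  5   0   0  10  10  15  15  21  21  26  26  26

26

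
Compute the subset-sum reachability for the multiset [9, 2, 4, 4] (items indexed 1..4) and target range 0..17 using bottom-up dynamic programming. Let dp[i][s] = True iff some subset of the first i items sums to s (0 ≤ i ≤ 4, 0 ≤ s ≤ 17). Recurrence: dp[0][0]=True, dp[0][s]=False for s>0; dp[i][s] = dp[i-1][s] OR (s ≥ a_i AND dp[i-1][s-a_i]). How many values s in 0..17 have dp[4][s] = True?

i\s   0   1   2   3   4   5   6   7   8   9  10  11  12  13  14  15  16  17
  0   T   F   F   F   F   F   F   F   F   F   F   F   F   F   F   F   F   F
  1   T   F   F   F   F   F   F   F   F   T   F   F   F   F   F   F   F   F
  2   T   F   T   F   F   F   F   F   F   T   F   T   F   F   F   F   F   F
  3   T   F   T   F   T   F   T   F   F   T   F   T   F   T   F   T   F   F
  4   T   F   T   F   T   F   T   F   T   T   T   T   F   T   F   T   F   T

11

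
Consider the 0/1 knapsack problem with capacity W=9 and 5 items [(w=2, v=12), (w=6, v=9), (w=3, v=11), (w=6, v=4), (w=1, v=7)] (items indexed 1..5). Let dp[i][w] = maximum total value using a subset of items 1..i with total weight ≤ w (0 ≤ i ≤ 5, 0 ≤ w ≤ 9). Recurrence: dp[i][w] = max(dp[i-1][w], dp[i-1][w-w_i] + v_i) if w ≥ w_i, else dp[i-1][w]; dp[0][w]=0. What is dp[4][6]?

23

i\w   0   1   2   3   4   5   6   7   8   9
  0   0   0   0   0   0   0   0   0   0   0
  1   0   0  12  12  12  12  12  12  12  12
  2   0   0  12  12  12  12  12  12  21  21
  3   0   0  12  12  12  23  23  23  23  23
  4   0   0  12  12  12  23  23  23  23  23
  5   0   7  12  19  19  23  30  30  30  30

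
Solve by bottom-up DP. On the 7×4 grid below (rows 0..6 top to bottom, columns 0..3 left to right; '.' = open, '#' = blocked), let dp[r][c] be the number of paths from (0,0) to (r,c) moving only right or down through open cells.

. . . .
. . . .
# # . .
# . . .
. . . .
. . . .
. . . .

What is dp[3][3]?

10

r\c   0   1   2   3
  0   1   1   1   1
  1   1   2   3   4
  2   0   0   3   7
  3   0   0   3  10
  4   0   0   3  13
  5   0   0   3  16
  6   0   0   3  19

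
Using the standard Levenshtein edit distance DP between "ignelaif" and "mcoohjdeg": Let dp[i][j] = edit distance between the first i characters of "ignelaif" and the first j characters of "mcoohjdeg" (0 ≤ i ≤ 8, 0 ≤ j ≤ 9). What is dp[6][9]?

   ''  m  c  o  o  h  j  d  e  g
''  0  1  2  3  4  5  6  7  8  9
 i  1  1  2  3  4  5  6  7  8  9
 g  2  2  2  3  4  5  6  7  8  8
 n  3  3  3  3  4  5  6  7  8  9
 e  4  4  4  4  4  5  6  7  7  8
 l  5  5  5  5  5  5  6  7  8  8
 a  6  6  6  6  6  6  6  7  8  9
 i  7  7  7  7  7  7  7  7  8  9
 f  8  8  8  8  8  8  8  8  8  9

9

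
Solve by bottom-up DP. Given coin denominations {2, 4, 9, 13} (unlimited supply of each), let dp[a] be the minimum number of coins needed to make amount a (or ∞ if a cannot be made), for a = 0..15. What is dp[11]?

2

 a  0  1  2  3  4  5  6  7  8  9 10 11 12 13 14 15
dp  0  -  1  -  1  -  2  -  2  1  3  2  3  1  4  2
(- denotes ∞ / unreachable)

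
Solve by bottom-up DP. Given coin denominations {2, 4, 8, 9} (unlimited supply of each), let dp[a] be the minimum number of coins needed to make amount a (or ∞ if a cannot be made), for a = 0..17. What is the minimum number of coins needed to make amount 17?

 a  0  1  2  3  4  5  6  7  8  9 10 11 12 13 14 15 16 17
dp  0  -  1  -  1  -  2  -  1  1  2  2  2  2  3  3  2  2
(- denotes ∞ / unreachable)

2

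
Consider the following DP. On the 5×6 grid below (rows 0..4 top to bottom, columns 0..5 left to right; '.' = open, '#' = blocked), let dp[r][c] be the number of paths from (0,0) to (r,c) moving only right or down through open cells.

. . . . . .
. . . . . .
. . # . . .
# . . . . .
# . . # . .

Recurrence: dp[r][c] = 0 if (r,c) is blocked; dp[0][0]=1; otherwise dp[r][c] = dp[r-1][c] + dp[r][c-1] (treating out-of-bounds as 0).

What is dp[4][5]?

r\c   0   1   2   3   4   5
  0   1   1   1   1   1   1
  1   1   2   3   4   5   6
  2   1   3   0   4   9  15
  3   0   3   3   7  16  31
  4   0   3   6   0  16  47

47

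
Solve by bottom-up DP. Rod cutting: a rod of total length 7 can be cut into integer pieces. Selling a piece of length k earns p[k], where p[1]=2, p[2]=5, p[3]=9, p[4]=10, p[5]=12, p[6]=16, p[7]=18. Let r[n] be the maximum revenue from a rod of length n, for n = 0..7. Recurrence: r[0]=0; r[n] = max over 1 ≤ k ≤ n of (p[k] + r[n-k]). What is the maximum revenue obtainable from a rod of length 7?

   n    0    1    2    3    4    5    6    7
r[n]    0    2    5    9   11   14   18   20

20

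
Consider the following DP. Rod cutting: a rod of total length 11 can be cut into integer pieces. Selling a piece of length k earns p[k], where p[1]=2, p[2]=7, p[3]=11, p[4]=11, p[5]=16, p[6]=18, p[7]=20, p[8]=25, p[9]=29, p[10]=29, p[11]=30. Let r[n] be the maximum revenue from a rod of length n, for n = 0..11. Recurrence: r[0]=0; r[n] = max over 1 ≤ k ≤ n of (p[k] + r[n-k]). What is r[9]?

   n    0    1    2    3    4    5    6    7    8    9   10   11
r[n]    0    2    7   11   14   18   22   25   29   33   36   40

33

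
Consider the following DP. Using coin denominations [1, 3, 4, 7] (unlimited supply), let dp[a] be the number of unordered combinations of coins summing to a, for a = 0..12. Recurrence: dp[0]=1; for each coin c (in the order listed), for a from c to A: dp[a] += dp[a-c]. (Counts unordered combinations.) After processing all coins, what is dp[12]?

14

after  coin     0     1     2     3     4     5     6     7     8     9    10    11    12
          1     1     1     1     1     1     1     1     1     1     1     1     1     1
          3     1     1     1     2     2     2     3     3     3     4     4     4     5
          4     1     1     1     2     3     3     4     5     6     7     8     9    11
          7     1     1     1     2     3     3     4     6     7     8    10    12    14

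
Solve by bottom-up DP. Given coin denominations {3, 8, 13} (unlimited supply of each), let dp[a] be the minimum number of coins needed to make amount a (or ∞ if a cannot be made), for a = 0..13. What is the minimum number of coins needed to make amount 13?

1

 a  0  1  2  3  4  5  6  7  8  9 10 11 12 13
dp  0  -  -  1  -  -  2  -  1  3  -  2  4  1
(- denotes ∞ / unreachable)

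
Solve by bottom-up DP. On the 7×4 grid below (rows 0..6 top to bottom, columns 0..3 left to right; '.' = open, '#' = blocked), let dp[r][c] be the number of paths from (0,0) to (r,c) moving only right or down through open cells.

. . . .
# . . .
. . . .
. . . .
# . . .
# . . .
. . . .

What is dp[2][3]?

r\c   0   1   2   3
  0   1   1   1   1
  1   0   1   2   3
  2   0   1   3   6
  3   0   1   4  10
  4   0   1   5  15
  5   0   1   6  21
  6   0   1   7  28

6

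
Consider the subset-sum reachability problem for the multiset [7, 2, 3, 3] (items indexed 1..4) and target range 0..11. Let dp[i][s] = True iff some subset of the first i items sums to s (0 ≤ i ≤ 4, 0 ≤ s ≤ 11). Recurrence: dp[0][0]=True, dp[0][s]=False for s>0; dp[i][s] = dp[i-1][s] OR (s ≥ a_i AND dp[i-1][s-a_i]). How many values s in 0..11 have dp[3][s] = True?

7

i\s   0   1   2   3   4   5   6   7   8   9  10  11
  0   T   F   F   F   F   F   F   F   F   F   F   F
  1   T   F   F   F   F   F   F   T   F   F   F   F
  2   T   F   T   F   F   F   F   T   F   T   F   F
  3   T   F   T   T   F   T   F   T   F   T   T   F
  4   T   F   T   T   F   T   T   T   T   T   T   F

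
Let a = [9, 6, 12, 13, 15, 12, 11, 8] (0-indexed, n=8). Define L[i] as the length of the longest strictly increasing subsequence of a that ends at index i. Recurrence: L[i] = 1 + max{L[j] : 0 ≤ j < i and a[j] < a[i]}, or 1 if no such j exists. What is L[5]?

2

   i    0    1    2    3    4    5    6    7
a[i]    9    6   12   13   15   12   11    8
L[i]    1    1    2    3    4    2    2    2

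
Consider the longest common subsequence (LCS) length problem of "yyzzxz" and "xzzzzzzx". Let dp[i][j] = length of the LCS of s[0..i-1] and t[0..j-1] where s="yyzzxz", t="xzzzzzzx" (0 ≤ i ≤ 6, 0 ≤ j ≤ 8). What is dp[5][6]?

   ''  x  z  z  z  z  z  z  x
''  0  0  0  0  0  0  0  0  0
 y  0  0  0  0  0  0  0  0  0
 y  0  0  0  0  0  0  0  0  0
 z  0  0  1  1  1  1  1  1  1
 z  0  0  1  2  2  2  2  2  2
 x  0  1  1  2  2  2  2  2  3
 z  0  1  2  2  3  3  3  3  3

2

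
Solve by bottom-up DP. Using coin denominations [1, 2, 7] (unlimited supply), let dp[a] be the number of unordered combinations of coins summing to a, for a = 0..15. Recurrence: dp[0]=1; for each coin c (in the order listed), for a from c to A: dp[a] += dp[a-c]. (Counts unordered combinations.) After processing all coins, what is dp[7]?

5

after  coin     0     1     2     3     4     5     6     7     8     9    10    11    12    13    14    15
          1     1     1     1     1     1     1     1     1     1     1     1     1     1     1     1     1
          2     1     1     2     2     3     3     4     4     5     5     6     6     7     7     8     8
          7     1     1     2     2     3     3     4     5     6     7     8     9    10    11    13    14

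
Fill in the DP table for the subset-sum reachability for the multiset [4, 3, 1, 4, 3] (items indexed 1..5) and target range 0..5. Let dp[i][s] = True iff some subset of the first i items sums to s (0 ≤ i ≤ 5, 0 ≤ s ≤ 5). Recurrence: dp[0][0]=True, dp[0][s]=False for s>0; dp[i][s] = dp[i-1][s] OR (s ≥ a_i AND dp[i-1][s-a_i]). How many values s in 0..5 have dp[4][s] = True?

i\s   0   1   2   3   4   5
  0   T   F   F   F   F   F
  1   T   F   F   F   T   F
  2   T   F   F   T   T   F
  3   T   T   F   T   T   T
  4   T   T   F   T   T   T
  5   T   T   F   T   T   T

5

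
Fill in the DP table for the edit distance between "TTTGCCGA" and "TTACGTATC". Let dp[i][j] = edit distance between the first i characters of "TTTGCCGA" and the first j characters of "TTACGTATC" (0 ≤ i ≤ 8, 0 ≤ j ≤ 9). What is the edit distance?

   ''  T  T  A  C  G  T  A  T  C
''  0  1  2  3  4  5  6  7  8  9
 T  1  0  1  2  3  4  5  6  7  8
 T  2  1  0  1  2  3  4  5  6  7
 T  3  2  1  1  2  3  3  4  5  6
 G  4  3  2  2  2  2  3  4  5  6
 C  5  4  3  3  2  3  3  4  5  5
 C  6  5  4  4  3  3  4  4  5  5
 G  7  6  5  5  4  3  4  5  5  6
 A  8  7  6  5  5  4  4  4  5  6

6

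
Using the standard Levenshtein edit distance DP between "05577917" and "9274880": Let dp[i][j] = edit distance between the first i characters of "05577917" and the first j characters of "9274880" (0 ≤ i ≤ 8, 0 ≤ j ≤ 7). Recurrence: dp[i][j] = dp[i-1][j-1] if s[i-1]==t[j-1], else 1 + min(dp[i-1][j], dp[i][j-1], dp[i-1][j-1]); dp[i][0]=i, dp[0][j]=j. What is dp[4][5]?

5

   ''  9  2  7  4  8  8  0
''  0  1  2  3  4  5  6  7
 0  1  1  2  3  4  5  6  6
 5  2  2  2  3  4  5  6  7
 5  3  3  3  3  4  5  6  7
 7  4  4  4  3  4  5  6  7
 7  5  5  5  4  4  5  6  7
 9  6  5  6  5  5  5  6  7
 1  7  6  6  6  6  6  6  7
 7  8  7  7  6  7  7  7  7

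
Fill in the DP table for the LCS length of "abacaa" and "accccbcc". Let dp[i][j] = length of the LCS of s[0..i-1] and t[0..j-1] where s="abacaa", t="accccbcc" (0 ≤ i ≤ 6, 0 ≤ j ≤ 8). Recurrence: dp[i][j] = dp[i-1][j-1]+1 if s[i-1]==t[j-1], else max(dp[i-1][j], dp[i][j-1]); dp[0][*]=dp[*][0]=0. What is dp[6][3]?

   ''  a  c  c  c  c  b  c  c
''  0  0  0  0  0  0  0  0  0
 a  0  1  1  1  1  1  1  1  1
 b  0  1  1  1  1  1  2  2  2
 a  0  1  1  1  1  1  2  2  2
 c  0  1  2  2  2  2  2  3  3
 a  0  1  2  2  2  2  2  3  3
 a  0  1  2  2  2  2  2  3  3

2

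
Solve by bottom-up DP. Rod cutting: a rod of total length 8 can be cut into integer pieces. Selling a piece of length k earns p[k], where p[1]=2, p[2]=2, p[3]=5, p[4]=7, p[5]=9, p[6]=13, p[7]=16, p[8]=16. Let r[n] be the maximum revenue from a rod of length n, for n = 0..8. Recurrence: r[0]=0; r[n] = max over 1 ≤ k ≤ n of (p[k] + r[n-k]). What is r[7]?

16

   n    0    1    2    3    4    5    6    7    8
r[n]    0    2    4    6    8   10   13   16   18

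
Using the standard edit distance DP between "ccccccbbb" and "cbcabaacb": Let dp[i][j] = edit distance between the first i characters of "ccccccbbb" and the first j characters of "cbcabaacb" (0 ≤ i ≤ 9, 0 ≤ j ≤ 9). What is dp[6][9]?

   ''  c  b  c  a  b  a  a  c  b
''  0  1  2  3  4  5  6  7  8  9
 c  1  0  1  2  3  4  5  6  7  8
 c  2  1  1  1  2  3  4  5  6  7
 c  3  2  2  1  2  3  4  5  5  6
 c  4  3  3  2  2  3  4  5  5  6
 c  5  4  4  3  3  3  4  5  5  6
 c  6  5  5  4  4  4  4  5  5  6
 b  7  6  5  5  5  4  5  5  6  5
 b  8  7  6  6  6  5  5  6  6  6
 b  9  8  7  7  7  6  6  6  7  6

6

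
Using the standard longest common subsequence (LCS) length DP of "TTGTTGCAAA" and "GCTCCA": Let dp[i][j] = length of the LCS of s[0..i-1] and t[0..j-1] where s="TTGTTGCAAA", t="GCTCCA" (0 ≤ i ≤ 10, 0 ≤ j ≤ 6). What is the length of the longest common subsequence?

4

   ''  G  C  T  C  C  A
''  0  0  0  0  0  0  0
 T  0  0  0  1  1  1  1
 T  0  0  0  1  1  1  1
 G  0  1  1  1  1  1  1
 T  0  1  1  2  2  2  2
 T  0  1  1  2  2  2  2
 G  0  1  1  2  2  2  2
 C  0  1  2  2  3  3  3
 A  0  1  2  2  3  3  4
 A  0  1  2  2  3  3  4
 A  0  1  2  2  3  3  4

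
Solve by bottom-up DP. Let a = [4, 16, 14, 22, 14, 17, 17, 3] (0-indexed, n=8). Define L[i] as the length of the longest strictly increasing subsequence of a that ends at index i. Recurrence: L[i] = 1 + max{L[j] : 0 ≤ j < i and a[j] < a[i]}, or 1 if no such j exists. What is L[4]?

   i    0    1    2    3    4    5    6    7
a[i]    4   16   14   22   14   17   17    3
L[i]    1    2    2    3    2    3    3    1

2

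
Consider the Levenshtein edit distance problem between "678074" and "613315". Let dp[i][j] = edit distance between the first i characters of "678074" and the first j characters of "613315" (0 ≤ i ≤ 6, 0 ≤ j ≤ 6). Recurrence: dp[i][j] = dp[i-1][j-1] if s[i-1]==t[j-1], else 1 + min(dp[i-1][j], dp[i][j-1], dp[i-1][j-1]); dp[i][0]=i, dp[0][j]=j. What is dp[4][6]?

5

   ''  6  1  3  3  1  5
''  0  1  2  3  4  5  6
 6  1  0  1  2  3  4  5
 7  2  1  1  2  3  4  5
 8  3  2  2  2  3  4  5
 0  4  3  3  3  3  4  5
 7  5  4  4  4  4  4  5
 4  6  5  5  5  5  5  5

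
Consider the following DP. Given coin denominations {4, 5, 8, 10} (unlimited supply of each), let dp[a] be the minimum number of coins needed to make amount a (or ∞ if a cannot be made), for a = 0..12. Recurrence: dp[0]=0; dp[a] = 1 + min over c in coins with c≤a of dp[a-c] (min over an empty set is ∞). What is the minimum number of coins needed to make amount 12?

 a  0  1  2  3  4  5  6  7  8  9 10 11 12
dp  0  -  -  -  1  1  -  -  1  2  1  -  2
(- denotes ∞ / unreachable)

2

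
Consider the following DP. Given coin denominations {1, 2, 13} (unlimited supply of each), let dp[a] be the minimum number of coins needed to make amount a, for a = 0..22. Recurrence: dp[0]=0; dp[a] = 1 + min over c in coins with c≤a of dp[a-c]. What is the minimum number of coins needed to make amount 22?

6

 a  0  1  2  3  4  5  6  7  8  9 10 11 12 13 14 15 16 17 18 19 20 21 22
dp  0  1  1  2  2  3  3  4  4  5  5  6  6  1  2  2  3  3  4  4  5  5  6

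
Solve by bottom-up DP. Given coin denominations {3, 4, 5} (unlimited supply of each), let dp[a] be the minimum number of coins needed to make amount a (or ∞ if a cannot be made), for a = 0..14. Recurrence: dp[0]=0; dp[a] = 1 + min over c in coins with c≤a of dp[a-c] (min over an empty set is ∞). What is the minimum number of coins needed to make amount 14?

3

 a  0  1  2  3  4  5  6  7  8  9 10 11 12 13 14
dp  0  -  -  1  1  1  2  2  2  2  2  3  3  3  3
(- denotes ∞ / unreachable)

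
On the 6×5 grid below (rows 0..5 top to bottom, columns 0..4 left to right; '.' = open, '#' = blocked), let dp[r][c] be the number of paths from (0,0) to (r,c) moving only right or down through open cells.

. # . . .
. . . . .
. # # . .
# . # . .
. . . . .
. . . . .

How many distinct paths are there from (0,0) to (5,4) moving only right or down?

5

r\c   0   1   2   3   4
  0   1   0   0   0   0
  1   1   1   1   1   1
  2   1   0   0   1   2
  3   0   0   0   1   3
  4   0   0   0   1   4
  5   0   0   0   1   5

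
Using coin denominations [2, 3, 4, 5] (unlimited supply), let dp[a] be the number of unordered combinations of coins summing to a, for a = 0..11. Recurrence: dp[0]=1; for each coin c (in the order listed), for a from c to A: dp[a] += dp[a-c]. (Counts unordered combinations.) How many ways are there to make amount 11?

after  coin     0     1     2     3     4     5     6     7     8     9    10    11
          2     1     0     1     0     1     0     1     0     1     0     1     0
          3     1     0     1     1     1     1     2     1     2     2     2     2
          4     1     0     1     1     2     1     3     2     4     3     5     4
          5     1     0     1     1     2     2     3     3     5     5     7     7

7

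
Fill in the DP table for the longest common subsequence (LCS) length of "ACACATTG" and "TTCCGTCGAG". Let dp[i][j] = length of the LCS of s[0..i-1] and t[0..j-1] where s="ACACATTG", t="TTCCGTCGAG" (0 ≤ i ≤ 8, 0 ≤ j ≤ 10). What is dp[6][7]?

3

   ''  T  T  C  C  G  T  C  G  A  G
''  0  0  0  0  0  0  0  0  0  0  0
 A  0  0  0  0  0  0  0  0  0  1  1
 C  0  0  0  1  1  1  1  1  1  1  1
 A  0  0  0  1  1  1  1  1  1  2  2
 C  0  0  0  1  2  2  2  2  2  2  2
 A  0  0  0  1  2  2  2  2  2  3  3
 T  0  1  1  1  2  2  3  3  3  3  3
 T  0  1  2  2  2  2  3  3  3  3  3
 G  0  1  2  2  2  3  3  3  4  4  4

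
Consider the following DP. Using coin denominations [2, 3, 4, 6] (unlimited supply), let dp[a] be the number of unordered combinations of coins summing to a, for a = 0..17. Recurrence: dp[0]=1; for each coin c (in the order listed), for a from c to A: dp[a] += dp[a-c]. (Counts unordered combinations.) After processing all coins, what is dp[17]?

after  coin     0     1     2     3     4     5     6     7     8     9    10    11    12    13    14    15    16    17
          2     1     0     1     0     1     0     1     0     1     0     1     0     1     0     1     0     1     0
          3     1     0     1     1     1     1     2     1     2     2     2     2     3     2     3     3     3     3
          4     1     0     1     1     2     1     3     2     4     3     5     4     7     5     8     7    10     8
          6     1     0     1     1     2     1     4     2     5     4     7     5    11     7    13    11    17    13

13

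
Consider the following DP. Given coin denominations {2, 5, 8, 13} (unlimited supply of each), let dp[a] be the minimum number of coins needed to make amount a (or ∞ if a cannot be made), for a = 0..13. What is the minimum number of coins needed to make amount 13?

 a  0  1  2  3  4  5  6  7  8  9 10 11 12 13
dp  0  -  1  -  2  1  3  2  1  3  2  4  3  1
(- denotes ∞ / unreachable)

1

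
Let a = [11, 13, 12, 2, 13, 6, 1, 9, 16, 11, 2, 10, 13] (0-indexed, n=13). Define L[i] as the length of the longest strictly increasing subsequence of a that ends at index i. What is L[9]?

4

   i    0    1    2    3    4    5    6    7    8    9   10   11   12
a[i]   11   13   12    2   13    6    1    9   16   11    2   10   13
L[i]    1    2    2    1    3    2    1    3    4    4    2    4    5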